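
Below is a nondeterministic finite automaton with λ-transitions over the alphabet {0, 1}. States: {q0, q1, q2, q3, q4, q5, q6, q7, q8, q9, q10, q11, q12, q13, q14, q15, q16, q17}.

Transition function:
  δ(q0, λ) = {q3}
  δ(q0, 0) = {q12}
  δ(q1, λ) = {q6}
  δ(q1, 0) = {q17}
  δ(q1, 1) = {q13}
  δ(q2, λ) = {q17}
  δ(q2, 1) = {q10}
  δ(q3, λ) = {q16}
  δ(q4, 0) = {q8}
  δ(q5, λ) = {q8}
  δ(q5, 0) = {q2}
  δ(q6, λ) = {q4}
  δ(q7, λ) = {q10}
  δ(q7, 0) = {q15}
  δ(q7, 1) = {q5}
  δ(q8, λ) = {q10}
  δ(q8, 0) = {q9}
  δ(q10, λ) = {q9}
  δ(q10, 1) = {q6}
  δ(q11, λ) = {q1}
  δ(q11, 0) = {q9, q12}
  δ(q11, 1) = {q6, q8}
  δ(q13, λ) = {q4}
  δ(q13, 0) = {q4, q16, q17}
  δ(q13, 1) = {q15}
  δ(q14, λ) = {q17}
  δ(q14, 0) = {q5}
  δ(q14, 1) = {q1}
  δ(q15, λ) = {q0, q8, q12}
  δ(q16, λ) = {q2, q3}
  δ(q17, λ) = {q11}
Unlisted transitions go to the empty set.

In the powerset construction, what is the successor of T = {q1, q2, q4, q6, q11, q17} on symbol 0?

{q1, q4, q6, q8, q9, q10, q11, q12, q17}

q1 on 0 → {q17}.
q4 on 0 → {q8}.
q11 on 0 → {q9, q12}.
No 0-transition from q2, q6, q17.
Union after reading 0: {q8, q9, q12, q17}.
Now take the λ-closure:
From q8 via λ: add q10.
From q17 via λ: add q11.
From q11 via λ: add q1.
From q1 via λ: add q6.
From q6 via λ: add q4.
No new states can be added; the closed set is {q1, q4, q6, q8, q9, q10, q11, q12, q17}.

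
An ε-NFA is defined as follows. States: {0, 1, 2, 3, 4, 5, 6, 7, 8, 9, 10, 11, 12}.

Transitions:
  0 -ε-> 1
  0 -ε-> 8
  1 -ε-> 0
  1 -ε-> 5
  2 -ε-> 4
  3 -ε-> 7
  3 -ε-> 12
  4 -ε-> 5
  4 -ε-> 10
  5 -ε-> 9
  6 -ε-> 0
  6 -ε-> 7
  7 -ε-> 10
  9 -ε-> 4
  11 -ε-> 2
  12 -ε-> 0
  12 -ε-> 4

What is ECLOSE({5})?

Start with {5}.
From 5 via ε: add 9.
From 9 via ε: add 4.
From 4 via ε: add 10.
No new states can be added; the closed set is {4, 5, 9, 10}.

{4, 5, 9, 10}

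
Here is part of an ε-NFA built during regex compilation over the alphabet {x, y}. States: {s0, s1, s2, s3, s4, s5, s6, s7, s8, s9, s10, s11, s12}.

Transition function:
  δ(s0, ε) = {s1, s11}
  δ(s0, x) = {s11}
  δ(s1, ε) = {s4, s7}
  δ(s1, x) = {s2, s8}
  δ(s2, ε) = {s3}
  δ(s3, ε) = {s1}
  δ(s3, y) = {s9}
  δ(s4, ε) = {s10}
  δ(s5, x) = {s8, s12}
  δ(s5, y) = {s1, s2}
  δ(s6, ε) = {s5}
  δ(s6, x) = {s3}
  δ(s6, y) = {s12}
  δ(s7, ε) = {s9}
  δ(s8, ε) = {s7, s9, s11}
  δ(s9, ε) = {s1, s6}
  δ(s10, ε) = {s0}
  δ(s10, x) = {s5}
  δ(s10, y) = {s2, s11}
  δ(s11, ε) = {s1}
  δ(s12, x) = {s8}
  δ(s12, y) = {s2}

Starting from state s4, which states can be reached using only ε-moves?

{s0, s1, s4, s5, s6, s7, s9, s10, s11}

Start with {s4}.
From s4 via ε: add s10.
From s10 via ε: add s0.
From s0 via ε: add s1, s11.
From s1 via ε: add s7.
From s7 via ε: add s9.
From s9 via ε: add s6.
From s6 via ε: add s5.
No new states can be added; the closed set is {s0, s1, s4, s5, s6, s7, s9, s10, s11}.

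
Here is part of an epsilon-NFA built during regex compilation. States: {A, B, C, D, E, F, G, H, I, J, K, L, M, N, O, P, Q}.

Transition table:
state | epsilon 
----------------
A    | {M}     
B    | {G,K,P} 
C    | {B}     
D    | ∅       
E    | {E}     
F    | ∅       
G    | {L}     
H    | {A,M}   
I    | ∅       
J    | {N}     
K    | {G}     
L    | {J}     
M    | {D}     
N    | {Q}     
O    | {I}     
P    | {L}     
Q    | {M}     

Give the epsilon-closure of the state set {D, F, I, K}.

Start with {D, F, I, K}.
From K via epsilon: add G.
From G via epsilon: add L.
From L via epsilon: add J.
From J via epsilon: add N.
From N via epsilon: add Q.
From Q via epsilon: add M.
No new states can be added; the closed set is {D, F, G, I, J, K, L, M, N, Q}.

{D, F, G, I, J, K, L, M, N, Q}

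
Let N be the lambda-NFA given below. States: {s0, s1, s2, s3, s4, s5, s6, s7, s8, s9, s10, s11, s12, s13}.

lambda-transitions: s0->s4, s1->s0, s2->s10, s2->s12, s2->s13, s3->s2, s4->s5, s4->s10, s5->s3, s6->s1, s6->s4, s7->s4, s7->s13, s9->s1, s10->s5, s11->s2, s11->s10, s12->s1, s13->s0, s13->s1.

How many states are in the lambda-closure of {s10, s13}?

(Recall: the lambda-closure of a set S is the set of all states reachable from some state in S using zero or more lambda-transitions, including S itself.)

Start with {s10, s13}.
From s10 via lambda: add s5.
From s13 via lambda: add s0, s1.
From s0 via lambda: add s4.
From s5 via lambda: add s3.
From s3 via lambda: add s2.
From s2 via lambda: add s12.
lambda-closure = {s0, s1, s2, s3, s4, s5, s10, s12, s13}, which has 9 states.

9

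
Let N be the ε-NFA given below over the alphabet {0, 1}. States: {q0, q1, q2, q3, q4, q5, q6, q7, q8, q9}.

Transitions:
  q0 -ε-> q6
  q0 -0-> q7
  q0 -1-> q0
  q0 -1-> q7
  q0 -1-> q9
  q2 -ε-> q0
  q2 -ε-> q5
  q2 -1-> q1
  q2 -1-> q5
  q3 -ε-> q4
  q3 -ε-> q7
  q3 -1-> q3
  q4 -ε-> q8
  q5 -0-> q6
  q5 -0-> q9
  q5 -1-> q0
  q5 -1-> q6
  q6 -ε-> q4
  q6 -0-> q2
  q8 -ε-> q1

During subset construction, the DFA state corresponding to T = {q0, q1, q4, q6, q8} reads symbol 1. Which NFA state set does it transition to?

q0 on 1 → {q0, q7, q9}.
No 1-transition from q1, q4, q6, q8.
Union after reading 1: {q0, q7, q9}.
Now take the ε-closure:
From q0 via ε: add q6.
From q6 via ε: add q4.
From q4 via ε: add q8.
From q8 via ε: add q1.
No new states can be added; the closed set is {q0, q1, q4, q6, q7, q8, q9}.

{q0, q1, q4, q6, q7, q8, q9}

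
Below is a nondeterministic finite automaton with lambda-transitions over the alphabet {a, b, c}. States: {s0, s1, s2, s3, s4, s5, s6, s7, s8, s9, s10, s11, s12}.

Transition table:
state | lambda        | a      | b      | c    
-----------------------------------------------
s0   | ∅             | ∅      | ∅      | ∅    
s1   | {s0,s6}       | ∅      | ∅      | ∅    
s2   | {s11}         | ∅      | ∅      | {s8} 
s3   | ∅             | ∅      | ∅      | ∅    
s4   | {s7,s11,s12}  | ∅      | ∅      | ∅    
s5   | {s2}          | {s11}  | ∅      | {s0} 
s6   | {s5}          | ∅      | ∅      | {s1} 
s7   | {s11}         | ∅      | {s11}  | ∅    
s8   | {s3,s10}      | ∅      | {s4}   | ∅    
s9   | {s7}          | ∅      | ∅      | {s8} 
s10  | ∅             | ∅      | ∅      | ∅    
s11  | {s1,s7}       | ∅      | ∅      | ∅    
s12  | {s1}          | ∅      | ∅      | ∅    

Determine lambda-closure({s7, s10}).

Start with {s7, s10}.
From s7 via lambda: add s11.
From s11 via lambda: add s1.
From s1 via lambda: add s0, s6.
From s6 via lambda: add s5.
From s5 via lambda: add s2.
No new states can be added; the closed set is {s0, s1, s2, s5, s6, s7, s10, s11}.

{s0, s1, s2, s5, s6, s7, s10, s11}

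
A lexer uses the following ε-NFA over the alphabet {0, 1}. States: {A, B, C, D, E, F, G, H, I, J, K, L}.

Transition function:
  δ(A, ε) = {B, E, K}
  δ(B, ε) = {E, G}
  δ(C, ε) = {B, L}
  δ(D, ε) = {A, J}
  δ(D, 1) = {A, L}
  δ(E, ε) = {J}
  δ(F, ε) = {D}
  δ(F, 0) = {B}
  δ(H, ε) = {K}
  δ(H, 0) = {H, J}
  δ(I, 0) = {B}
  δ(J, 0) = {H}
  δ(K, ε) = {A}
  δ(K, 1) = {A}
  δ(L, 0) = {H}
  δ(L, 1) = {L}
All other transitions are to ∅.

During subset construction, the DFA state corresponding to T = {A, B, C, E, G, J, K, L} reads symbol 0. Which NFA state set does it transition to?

{A, B, E, G, H, J, K}

J on 0 → {H}.
L on 0 → {H}.
No 0-transition from A, B, C, E, G, K.
Union after reading 0: {H}.
Now take the ε-closure:
From H via ε: add K.
From K via ε: add A.
From A via ε: add B, E.
From B via ε: add G.
From E via ε: add J.
No new states can be added; the closed set is {A, B, E, G, H, J, K}.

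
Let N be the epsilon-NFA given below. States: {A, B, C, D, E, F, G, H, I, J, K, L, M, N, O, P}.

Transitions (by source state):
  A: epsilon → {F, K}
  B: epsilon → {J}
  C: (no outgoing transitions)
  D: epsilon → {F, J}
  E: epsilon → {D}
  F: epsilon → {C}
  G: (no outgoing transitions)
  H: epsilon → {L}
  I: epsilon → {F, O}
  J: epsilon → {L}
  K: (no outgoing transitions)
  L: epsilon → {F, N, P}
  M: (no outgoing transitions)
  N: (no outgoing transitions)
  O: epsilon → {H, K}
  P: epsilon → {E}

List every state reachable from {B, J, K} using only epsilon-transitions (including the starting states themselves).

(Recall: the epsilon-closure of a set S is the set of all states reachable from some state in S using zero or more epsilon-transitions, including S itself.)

{B, C, D, E, F, J, K, L, N, P}

Start with {B, J, K}.
From J via epsilon: add L.
From L via epsilon: add F, N, P.
From F via epsilon: add C.
From P via epsilon: add E.
From E via epsilon: add D.
No new states can be added; the closed set is {B, C, D, E, F, J, K, L, N, P}.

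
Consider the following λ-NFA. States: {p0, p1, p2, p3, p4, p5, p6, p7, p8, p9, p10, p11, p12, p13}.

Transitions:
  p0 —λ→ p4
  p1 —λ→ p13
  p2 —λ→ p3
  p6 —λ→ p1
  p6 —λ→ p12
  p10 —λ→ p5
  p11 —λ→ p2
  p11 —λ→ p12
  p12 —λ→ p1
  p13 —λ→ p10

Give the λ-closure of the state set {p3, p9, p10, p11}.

{p1, p2, p3, p5, p9, p10, p11, p12, p13}

Start with {p3, p9, p10, p11}.
From p10 via λ: add p5.
From p11 via λ: add p2, p12.
From p12 via λ: add p1.
From p1 via λ: add p13.
No new states can be added; the closed set is {p1, p2, p3, p5, p9, p10, p11, p12, p13}.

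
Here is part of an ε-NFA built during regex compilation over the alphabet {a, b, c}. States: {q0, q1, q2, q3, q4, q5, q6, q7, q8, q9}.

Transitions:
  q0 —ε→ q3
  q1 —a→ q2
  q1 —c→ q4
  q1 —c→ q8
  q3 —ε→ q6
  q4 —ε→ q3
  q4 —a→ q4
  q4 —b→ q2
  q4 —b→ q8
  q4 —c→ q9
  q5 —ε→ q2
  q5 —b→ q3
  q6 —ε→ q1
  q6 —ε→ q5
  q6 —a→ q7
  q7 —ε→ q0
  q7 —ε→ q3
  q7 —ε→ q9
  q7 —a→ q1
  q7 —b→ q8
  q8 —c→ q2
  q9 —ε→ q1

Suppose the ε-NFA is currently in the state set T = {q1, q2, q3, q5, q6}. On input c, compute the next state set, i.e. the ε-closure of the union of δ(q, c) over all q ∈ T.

q1 on c → {q4, q8}.
No c-transition from q2, q3, q5, q6.
Union after reading c: {q4, q8}.
Now take the ε-closure:
From q4 via ε: add q3.
From q3 via ε: add q6.
From q6 via ε: add q1, q5.
From q5 via ε: add q2.
No new states can be added; the closed set is {q1, q2, q3, q4, q5, q6, q8}.

{q1, q2, q3, q4, q5, q6, q8}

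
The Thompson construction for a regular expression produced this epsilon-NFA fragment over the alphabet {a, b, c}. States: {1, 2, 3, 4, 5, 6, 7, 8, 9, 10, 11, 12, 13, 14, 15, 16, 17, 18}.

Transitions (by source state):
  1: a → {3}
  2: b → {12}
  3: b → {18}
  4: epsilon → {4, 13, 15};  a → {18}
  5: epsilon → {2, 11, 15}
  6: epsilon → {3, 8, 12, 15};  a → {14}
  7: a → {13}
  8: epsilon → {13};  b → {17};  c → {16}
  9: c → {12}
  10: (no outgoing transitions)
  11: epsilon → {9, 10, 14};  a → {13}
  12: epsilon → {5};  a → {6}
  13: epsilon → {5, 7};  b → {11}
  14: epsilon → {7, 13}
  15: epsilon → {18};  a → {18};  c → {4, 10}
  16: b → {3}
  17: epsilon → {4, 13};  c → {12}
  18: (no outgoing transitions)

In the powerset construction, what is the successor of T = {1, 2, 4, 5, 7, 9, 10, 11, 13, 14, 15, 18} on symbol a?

1 on a → {3}.
4 on a → {18}.
7 on a → {13}.
11 on a → {13}.
15 on a → {18}.
No a-transition from 2, 5, 9, 10, 13, 14, 18.
Union after reading a: {3, 13, 18}.
Now take the epsilon-closure:
From 13 via epsilon: add 5, 7.
From 5 via epsilon: add 2, 11, 15.
From 11 via epsilon: add 9, 10, 14.
No new states can be added; the closed set is {2, 3, 5, 7, 9, 10, 11, 13, 14, 15, 18}.

{2, 3, 5, 7, 9, 10, 11, 13, 14, 15, 18}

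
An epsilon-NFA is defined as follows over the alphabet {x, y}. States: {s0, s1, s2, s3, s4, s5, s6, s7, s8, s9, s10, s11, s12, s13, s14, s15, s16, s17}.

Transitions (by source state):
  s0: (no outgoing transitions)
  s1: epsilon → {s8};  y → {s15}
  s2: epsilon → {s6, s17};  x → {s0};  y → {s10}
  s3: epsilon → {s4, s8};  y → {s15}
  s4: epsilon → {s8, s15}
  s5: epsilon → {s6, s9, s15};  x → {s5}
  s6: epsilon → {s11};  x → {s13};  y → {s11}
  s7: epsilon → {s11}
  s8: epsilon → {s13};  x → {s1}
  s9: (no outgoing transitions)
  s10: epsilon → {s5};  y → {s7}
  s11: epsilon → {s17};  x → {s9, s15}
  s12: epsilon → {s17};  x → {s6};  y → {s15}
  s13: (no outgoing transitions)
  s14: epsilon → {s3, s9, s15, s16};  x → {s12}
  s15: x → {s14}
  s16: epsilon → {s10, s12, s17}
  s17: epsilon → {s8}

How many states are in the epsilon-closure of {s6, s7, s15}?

7

Start with {s6, s7, s15}.
From s6 via epsilon: add s11.
From s11 via epsilon: add s17.
From s17 via epsilon: add s8.
From s8 via epsilon: add s13.
epsilon-closure = {s6, s7, s8, s11, s13, s15, s17}, which has 7 states.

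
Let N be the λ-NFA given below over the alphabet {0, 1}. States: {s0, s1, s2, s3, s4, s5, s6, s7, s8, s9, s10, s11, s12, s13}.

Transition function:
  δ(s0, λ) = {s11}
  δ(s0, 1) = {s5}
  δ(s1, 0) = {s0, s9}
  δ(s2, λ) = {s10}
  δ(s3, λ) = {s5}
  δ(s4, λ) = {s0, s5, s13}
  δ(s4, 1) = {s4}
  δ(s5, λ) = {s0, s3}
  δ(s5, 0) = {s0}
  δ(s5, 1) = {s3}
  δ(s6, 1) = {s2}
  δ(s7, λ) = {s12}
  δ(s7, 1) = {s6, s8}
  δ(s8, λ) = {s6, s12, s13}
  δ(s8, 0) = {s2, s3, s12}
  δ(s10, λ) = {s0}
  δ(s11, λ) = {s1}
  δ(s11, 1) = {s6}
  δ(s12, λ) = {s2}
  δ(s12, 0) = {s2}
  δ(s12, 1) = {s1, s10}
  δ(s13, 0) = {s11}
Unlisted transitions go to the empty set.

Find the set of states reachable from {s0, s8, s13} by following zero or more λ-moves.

Start with {s0, s8, s13}.
From s0 via λ: add s11.
From s8 via λ: add s6, s12.
From s11 via λ: add s1.
From s12 via λ: add s2.
From s2 via λ: add s10.
No new states can be added; the closed set is {s0, s1, s2, s6, s8, s10, s11, s12, s13}.

{s0, s1, s2, s6, s8, s10, s11, s12, s13}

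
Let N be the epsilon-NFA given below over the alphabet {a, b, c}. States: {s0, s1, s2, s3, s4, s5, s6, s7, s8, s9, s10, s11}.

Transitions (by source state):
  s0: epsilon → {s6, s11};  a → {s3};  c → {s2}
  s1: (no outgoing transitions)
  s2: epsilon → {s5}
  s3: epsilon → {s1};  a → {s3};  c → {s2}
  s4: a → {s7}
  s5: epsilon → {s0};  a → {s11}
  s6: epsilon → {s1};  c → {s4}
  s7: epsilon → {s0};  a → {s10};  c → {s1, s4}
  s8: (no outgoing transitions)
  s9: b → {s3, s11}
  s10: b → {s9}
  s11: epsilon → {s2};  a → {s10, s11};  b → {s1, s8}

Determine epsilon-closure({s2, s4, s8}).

Start with {s2, s4, s8}.
From s2 via epsilon: add s5.
From s5 via epsilon: add s0.
From s0 via epsilon: add s6, s11.
From s6 via epsilon: add s1.
No new states can be added; the closed set is {s0, s1, s2, s4, s5, s6, s8, s11}.

{s0, s1, s2, s4, s5, s6, s8, s11}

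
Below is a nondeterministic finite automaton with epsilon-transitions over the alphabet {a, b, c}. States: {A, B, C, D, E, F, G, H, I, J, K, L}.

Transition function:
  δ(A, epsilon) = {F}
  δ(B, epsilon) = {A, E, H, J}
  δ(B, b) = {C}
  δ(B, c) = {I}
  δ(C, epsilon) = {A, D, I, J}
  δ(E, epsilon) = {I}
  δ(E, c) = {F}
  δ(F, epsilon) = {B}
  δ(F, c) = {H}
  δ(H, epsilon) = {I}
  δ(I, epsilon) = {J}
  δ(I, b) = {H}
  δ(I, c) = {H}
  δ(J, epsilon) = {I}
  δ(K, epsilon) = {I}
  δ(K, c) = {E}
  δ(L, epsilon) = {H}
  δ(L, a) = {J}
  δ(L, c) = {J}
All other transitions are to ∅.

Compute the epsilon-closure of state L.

Start with {L}.
From L via epsilon: add H.
From H via epsilon: add I.
From I via epsilon: add J.
No new states can be added; the closed set is {H, I, J, L}.

{H, I, J, L}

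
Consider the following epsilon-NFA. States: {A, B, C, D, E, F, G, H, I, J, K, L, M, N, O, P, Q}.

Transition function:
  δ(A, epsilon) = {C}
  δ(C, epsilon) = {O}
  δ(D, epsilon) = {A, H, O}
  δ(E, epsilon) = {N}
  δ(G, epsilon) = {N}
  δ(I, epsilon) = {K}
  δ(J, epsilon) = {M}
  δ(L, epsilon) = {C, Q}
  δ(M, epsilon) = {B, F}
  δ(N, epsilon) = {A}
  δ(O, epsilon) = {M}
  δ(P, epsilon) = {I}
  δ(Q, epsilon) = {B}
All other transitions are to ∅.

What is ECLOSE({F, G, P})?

Start with {F, G, P}.
From G via epsilon: add N.
From P via epsilon: add I.
From I via epsilon: add K.
From N via epsilon: add A.
From A via epsilon: add C.
From C via epsilon: add O.
From O via epsilon: add M.
From M via epsilon: add B.
No new states can be added; the closed set is {A, B, C, F, G, I, K, M, N, O, P}.

{A, B, C, F, G, I, K, M, N, O, P}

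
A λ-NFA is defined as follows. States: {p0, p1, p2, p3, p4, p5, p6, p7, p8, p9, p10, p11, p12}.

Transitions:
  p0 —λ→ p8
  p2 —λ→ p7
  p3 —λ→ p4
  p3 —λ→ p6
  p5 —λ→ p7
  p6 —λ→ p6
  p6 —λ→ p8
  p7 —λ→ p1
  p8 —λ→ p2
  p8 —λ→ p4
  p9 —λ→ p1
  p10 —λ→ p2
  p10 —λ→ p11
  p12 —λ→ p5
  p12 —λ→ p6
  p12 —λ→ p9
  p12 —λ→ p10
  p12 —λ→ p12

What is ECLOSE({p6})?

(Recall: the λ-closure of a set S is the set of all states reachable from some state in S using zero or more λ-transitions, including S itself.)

{p1, p2, p4, p6, p7, p8}

Start with {p6}.
From p6 via λ: add p8.
From p8 via λ: add p2, p4.
From p2 via λ: add p7.
From p7 via λ: add p1.
No new states can be added; the closed set is {p1, p2, p4, p6, p7, p8}.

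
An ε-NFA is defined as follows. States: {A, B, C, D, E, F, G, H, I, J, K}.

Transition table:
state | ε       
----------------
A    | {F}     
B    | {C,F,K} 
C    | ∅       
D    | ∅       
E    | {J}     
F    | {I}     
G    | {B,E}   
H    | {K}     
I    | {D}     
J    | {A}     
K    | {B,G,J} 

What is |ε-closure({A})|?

4

Start with {A}.
From A via ε: add F.
From F via ε: add I.
From I via ε: add D.
ε-closure = {A, D, F, I}, which has 4 states.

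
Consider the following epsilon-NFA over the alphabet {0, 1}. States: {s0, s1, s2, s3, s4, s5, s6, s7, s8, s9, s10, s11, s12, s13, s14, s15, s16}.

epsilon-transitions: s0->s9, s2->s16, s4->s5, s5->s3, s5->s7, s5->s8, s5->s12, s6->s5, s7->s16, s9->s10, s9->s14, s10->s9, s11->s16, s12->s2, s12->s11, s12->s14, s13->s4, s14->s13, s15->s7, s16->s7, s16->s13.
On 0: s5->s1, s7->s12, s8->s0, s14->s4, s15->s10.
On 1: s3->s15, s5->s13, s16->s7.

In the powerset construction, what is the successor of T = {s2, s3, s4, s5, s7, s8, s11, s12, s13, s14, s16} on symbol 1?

{s2, s3, s4, s5, s7, s8, s11, s12, s13, s14, s15, s16}

s3 on 1 → {s15}.
s5 on 1 → {s13}.
s16 on 1 → {s7}.
No 1-transition from s2, s4, s7, s8, s11, s12, s13, s14.
Union after reading 1: {s7, s13, s15}.
Now take the epsilon-closure:
From s7 via epsilon: add s16.
From s13 via epsilon: add s4.
From s4 via epsilon: add s5.
From s5 via epsilon: add s3, s8, s12.
From s12 via epsilon: add s2, s11, s14.
No new states can be added; the closed set is {s2, s3, s4, s5, s7, s8, s11, s12, s13, s14, s15, s16}.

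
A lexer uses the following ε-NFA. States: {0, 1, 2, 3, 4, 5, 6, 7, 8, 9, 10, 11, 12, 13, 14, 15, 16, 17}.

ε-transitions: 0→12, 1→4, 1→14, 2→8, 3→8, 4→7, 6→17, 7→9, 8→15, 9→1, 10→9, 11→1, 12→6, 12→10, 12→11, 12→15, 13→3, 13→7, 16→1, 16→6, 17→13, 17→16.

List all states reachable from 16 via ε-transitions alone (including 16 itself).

Start with {16}.
From 16 via ε: add 1, 6.
From 1 via ε: add 4, 14.
From 6 via ε: add 17.
From 4 via ε: add 7.
From 17 via ε: add 13.
From 7 via ε: add 9.
From 13 via ε: add 3.
From 3 via ε: add 8.
From 8 via ε: add 15.
No new states can be added; the closed set is {1, 3, 4, 6, 7, 8, 9, 13, 14, 15, 16, 17}.

{1, 3, 4, 6, 7, 8, 9, 13, 14, 15, 16, 17}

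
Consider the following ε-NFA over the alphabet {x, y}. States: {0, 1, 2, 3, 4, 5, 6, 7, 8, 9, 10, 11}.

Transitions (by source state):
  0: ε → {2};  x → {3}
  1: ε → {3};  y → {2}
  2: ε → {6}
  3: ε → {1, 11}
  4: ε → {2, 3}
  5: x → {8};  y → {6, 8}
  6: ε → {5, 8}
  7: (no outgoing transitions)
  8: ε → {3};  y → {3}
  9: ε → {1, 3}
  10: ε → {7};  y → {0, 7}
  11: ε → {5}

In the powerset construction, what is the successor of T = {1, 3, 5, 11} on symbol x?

5 on x → {8}.
No x-transition from 1, 3, 11.
Union after reading x: {8}.
Now take the ε-closure:
From 8 via ε: add 3.
From 3 via ε: add 1, 11.
From 11 via ε: add 5.
No new states can be added; the closed set is {1, 3, 5, 8, 11}.

{1, 3, 5, 8, 11}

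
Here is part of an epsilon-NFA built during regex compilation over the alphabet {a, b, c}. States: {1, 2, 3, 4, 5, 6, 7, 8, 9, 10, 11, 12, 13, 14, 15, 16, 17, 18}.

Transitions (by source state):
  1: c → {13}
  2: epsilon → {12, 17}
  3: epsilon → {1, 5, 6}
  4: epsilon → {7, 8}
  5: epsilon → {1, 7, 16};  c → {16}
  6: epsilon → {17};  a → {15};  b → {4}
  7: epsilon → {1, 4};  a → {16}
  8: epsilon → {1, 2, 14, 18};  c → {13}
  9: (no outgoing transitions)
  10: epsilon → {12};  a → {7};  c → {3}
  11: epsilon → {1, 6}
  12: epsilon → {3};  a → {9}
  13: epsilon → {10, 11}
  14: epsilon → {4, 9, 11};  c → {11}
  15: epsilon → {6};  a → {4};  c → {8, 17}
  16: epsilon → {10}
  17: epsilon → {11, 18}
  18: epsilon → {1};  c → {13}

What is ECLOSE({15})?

Start with {15}.
From 15 via epsilon: add 6.
From 6 via epsilon: add 17.
From 17 via epsilon: add 11, 18.
From 11 via epsilon: add 1.
No new states can be added; the closed set is {1, 6, 11, 15, 17, 18}.

{1, 6, 11, 15, 17, 18}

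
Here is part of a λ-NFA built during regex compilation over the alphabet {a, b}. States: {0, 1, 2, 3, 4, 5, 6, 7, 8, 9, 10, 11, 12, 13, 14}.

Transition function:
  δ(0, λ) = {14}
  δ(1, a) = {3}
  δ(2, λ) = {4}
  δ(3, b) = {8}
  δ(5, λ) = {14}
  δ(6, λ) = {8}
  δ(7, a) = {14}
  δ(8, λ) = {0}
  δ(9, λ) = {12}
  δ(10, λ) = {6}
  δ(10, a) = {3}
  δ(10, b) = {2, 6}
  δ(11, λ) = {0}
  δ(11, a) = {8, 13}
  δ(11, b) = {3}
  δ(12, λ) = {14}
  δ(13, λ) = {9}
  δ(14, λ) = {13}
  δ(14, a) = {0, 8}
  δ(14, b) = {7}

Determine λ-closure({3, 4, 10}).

{0, 3, 4, 6, 8, 9, 10, 12, 13, 14}

Start with {3, 4, 10}.
From 10 via λ: add 6.
From 6 via λ: add 8.
From 8 via λ: add 0.
From 0 via λ: add 14.
From 14 via λ: add 13.
From 13 via λ: add 9.
From 9 via λ: add 12.
No new states can be added; the closed set is {0, 3, 4, 6, 8, 9, 10, 12, 13, 14}.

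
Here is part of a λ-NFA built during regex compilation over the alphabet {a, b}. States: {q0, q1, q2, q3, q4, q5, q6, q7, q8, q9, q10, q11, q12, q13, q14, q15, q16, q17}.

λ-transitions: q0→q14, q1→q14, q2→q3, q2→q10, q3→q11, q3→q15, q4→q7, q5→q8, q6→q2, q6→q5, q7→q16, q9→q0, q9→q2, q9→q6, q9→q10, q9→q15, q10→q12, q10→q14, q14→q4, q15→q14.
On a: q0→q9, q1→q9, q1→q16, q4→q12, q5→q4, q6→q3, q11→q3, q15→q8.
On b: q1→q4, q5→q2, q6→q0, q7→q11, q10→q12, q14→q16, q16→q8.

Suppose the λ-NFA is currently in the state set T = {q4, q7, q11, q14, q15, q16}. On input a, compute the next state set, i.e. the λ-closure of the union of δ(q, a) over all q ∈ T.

{q3, q4, q7, q8, q11, q12, q14, q15, q16}

q4 on a → {q12}.
q11 on a → {q3}.
q15 on a → {q8}.
No a-transition from q7, q14, q16.
Union after reading a: {q3, q8, q12}.
Now take the λ-closure:
From q3 via λ: add q11, q15.
From q15 via λ: add q14.
From q14 via λ: add q4.
From q4 via λ: add q7.
From q7 via λ: add q16.
No new states can be added; the closed set is {q3, q4, q7, q8, q11, q12, q14, q15, q16}.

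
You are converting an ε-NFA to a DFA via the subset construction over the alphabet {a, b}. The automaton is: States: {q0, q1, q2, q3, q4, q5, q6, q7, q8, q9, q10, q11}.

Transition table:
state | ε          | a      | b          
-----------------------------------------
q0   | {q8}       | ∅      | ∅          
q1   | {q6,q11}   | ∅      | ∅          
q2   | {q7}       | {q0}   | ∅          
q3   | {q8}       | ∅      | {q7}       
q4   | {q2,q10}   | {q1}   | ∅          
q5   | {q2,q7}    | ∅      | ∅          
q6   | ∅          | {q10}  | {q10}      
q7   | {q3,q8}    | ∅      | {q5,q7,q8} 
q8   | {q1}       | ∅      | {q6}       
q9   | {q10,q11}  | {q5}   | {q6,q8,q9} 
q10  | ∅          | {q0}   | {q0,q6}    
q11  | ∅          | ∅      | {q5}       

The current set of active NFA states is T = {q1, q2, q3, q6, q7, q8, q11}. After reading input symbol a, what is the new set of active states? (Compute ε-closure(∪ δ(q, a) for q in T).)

q2 on a → {q0}.
q6 on a → {q10}.
No a-transition from q1, q3, q7, q8, q11.
Union after reading a: {q0, q10}.
Now take the ε-closure:
From q0 via ε: add q8.
From q8 via ε: add q1.
From q1 via ε: add q6, q11.
No new states can be added; the closed set is {q0, q1, q6, q8, q10, q11}.

{q0, q1, q6, q8, q10, q11}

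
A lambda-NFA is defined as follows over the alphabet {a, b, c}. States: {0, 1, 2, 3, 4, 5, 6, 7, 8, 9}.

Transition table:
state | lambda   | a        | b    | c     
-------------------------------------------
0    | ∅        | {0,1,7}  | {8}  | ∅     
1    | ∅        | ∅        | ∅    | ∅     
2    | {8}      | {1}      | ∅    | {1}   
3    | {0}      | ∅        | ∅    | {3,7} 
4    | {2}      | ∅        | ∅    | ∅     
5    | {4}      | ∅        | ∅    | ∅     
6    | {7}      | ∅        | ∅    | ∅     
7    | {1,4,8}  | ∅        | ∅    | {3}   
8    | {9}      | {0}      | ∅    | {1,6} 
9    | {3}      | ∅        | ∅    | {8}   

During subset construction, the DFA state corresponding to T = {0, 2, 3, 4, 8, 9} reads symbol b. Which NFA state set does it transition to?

{0, 3, 8, 9}

0 on b → {8}.
No b-transition from 2, 3, 4, 8, 9.
Union after reading b: {8}.
Now take the lambda-closure:
From 8 via lambda: add 9.
From 9 via lambda: add 3.
From 3 via lambda: add 0.
No new states can be added; the closed set is {0, 3, 8, 9}.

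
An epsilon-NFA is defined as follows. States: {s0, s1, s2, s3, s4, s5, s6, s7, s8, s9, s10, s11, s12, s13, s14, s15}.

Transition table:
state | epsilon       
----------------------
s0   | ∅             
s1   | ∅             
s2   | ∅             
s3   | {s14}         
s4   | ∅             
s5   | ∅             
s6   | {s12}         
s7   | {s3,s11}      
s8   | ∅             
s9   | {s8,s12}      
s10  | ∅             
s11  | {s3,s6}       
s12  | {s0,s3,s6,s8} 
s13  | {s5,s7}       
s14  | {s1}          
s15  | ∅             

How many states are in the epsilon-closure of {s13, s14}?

Start with {s13, s14}.
From s13 via epsilon: add s5, s7.
From s14 via epsilon: add s1.
From s7 via epsilon: add s3, s11.
From s11 via epsilon: add s6.
From s6 via epsilon: add s12.
From s12 via epsilon: add s0, s8.
epsilon-closure = {s0, s1, s3, s5, s6, s7, s8, s11, s12, s13, s14}, which has 11 states.

11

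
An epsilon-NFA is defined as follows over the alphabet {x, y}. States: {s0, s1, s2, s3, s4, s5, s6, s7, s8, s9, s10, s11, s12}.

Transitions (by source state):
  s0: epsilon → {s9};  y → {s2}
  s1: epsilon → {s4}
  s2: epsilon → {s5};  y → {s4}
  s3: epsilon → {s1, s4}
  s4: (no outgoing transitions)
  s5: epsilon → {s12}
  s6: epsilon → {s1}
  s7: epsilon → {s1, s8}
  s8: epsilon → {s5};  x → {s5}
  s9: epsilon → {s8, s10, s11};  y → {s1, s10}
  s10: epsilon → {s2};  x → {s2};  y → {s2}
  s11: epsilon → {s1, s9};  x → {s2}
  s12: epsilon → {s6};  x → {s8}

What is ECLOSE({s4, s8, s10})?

Start with {s4, s8, s10}.
From s8 via epsilon: add s5.
From s10 via epsilon: add s2.
From s5 via epsilon: add s12.
From s12 via epsilon: add s6.
From s6 via epsilon: add s1.
No new states can be added; the closed set is {s1, s2, s4, s5, s6, s8, s10, s12}.

{s1, s2, s4, s5, s6, s8, s10, s12}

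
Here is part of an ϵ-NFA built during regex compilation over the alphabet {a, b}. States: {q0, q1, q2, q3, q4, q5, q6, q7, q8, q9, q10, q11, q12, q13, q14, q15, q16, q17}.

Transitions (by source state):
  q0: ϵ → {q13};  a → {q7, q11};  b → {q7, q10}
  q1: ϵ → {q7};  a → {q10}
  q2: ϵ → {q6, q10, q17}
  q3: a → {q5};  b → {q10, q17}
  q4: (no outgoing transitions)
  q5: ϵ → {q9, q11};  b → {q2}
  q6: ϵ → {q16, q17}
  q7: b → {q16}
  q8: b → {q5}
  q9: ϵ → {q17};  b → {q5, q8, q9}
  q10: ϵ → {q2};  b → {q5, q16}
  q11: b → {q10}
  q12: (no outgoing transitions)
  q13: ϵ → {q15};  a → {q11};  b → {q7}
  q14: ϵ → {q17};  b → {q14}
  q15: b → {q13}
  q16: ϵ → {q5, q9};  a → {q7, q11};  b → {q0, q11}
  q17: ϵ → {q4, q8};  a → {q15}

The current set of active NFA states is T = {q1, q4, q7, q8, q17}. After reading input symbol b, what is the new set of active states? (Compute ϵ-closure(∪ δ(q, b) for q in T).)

{q4, q5, q8, q9, q11, q16, q17}

q7 on b → {q16}.
q8 on b → {q5}.
No b-transition from q1, q4, q17.
Union after reading b: {q5, q16}.
Now take the ϵ-closure:
From q5 via ϵ: add q9, q11.
From q9 via ϵ: add q17.
From q17 via ϵ: add q4, q8.
No new states can be added; the closed set is {q4, q5, q8, q9, q11, q16, q17}.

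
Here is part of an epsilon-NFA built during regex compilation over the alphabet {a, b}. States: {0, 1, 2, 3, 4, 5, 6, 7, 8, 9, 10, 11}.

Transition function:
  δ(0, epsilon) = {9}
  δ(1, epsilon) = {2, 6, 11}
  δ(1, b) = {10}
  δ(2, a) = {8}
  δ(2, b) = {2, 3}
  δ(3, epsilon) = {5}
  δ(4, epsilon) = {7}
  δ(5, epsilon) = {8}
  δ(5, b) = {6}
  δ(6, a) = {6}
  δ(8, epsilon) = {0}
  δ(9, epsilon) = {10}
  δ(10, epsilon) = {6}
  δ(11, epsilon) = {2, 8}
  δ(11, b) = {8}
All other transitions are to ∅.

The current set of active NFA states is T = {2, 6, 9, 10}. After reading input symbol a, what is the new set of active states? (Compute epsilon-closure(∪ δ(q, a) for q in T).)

{0, 6, 8, 9, 10}

2 on a → {8}.
6 on a → {6}.
No a-transition from 9, 10.
Union after reading a: {6, 8}.
Now take the epsilon-closure:
From 8 via epsilon: add 0.
From 0 via epsilon: add 9.
From 9 via epsilon: add 10.
No new states can be added; the closed set is {0, 6, 8, 9, 10}.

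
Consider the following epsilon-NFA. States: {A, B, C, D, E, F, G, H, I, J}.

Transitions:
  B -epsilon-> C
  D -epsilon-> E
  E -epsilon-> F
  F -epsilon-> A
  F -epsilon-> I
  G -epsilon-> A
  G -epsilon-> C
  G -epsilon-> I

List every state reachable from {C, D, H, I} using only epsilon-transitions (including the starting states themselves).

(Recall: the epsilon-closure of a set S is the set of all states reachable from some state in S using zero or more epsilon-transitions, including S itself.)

Start with {C, D, H, I}.
From D via epsilon: add E.
From E via epsilon: add F.
From F via epsilon: add A.
No new states can be added; the closed set is {A, C, D, E, F, H, I}.

{A, C, D, E, F, H, I}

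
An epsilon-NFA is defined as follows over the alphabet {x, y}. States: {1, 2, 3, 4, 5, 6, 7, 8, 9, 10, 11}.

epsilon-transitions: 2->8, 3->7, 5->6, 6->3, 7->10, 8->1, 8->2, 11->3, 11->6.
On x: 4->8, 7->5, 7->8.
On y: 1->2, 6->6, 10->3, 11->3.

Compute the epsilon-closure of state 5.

Start with {5}.
From 5 via epsilon: add 6.
From 6 via epsilon: add 3.
From 3 via epsilon: add 7.
From 7 via epsilon: add 10.
No new states can be added; the closed set is {3, 5, 6, 7, 10}.

{3, 5, 6, 7, 10}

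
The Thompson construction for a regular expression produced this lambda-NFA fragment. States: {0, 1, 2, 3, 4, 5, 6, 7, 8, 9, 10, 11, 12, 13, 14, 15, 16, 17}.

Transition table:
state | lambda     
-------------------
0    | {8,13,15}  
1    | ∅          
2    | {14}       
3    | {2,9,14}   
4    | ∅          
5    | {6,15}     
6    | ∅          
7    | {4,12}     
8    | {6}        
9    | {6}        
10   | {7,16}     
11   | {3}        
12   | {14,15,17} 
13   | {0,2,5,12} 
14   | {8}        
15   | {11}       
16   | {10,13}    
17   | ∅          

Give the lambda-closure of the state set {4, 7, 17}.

Start with {4, 7, 17}.
From 7 via lambda: add 12.
From 12 via lambda: add 14, 15.
From 14 via lambda: add 8.
From 15 via lambda: add 11.
From 8 via lambda: add 6.
From 11 via lambda: add 3.
From 3 via lambda: add 2, 9.
No new states can be added; the closed set is {2, 3, 4, 6, 7, 8, 9, 11, 12, 14, 15, 17}.

{2, 3, 4, 6, 7, 8, 9, 11, 12, 14, 15, 17}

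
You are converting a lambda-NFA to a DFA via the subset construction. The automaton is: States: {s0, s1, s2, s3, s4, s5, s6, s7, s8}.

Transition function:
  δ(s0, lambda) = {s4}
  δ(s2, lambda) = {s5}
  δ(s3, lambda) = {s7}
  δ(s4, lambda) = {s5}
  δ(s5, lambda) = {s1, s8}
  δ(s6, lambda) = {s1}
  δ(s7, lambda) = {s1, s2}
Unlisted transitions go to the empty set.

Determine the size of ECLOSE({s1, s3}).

6

Start with {s1, s3}.
From s3 via lambda: add s7.
From s7 via lambda: add s2.
From s2 via lambda: add s5.
From s5 via lambda: add s8.
lambda-closure = {s1, s2, s3, s5, s7, s8}, which has 6 states.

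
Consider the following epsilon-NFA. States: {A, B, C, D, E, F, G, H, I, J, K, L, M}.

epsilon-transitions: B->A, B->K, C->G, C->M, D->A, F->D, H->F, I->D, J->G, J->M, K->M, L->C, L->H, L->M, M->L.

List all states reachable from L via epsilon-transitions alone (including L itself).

Start with {L}.
From L via epsilon: add C, H, M.
From C via epsilon: add G.
From H via epsilon: add F.
From F via epsilon: add D.
From D via epsilon: add A.
No new states can be added; the closed set is {A, C, D, F, G, H, L, M}.

{A, C, D, F, G, H, L, M}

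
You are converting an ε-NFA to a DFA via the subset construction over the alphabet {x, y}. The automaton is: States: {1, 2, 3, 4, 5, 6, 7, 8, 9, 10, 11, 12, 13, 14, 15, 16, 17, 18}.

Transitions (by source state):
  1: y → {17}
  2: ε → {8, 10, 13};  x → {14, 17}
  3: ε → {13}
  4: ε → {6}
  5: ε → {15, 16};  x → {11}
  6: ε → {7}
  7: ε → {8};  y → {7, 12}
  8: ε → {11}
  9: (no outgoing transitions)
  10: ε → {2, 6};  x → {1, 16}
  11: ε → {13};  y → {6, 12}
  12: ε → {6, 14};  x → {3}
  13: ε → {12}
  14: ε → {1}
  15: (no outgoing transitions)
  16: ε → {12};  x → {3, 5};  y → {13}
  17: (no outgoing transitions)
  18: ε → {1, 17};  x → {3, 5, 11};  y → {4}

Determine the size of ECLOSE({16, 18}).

11

Start with {16, 18}.
From 16 via ε: add 12.
From 18 via ε: add 1, 17.
From 12 via ε: add 6, 14.
From 6 via ε: add 7.
From 7 via ε: add 8.
From 8 via ε: add 11.
From 11 via ε: add 13.
ε-closure = {1, 6, 7, 8, 11, 12, 13, 14, 16, 17, 18}, which has 11 states.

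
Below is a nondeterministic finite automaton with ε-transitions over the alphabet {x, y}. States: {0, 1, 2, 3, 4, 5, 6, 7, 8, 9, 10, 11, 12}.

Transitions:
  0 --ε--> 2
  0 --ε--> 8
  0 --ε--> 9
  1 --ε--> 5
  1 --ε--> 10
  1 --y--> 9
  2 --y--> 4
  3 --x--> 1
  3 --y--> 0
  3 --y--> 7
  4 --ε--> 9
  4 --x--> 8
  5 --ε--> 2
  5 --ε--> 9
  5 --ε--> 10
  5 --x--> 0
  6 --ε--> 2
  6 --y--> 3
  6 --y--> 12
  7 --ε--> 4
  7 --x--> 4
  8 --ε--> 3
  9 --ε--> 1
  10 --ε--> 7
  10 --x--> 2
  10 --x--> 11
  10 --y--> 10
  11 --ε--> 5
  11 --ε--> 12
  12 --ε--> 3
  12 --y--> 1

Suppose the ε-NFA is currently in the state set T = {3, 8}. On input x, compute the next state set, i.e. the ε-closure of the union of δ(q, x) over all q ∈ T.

3 on x → {1}.
No x-transition from 8.
Union after reading x: {1}.
Now take the ε-closure:
From 1 via ε: add 5, 10.
From 5 via ε: add 2, 9.
From 10 via ε: add 7.
From 7 via ε: add 4.
No new states can be added; the closed set is {1, 2, 4, 5, 7, 9, 10}.

{1, 2, 4, 5, 7, 9, 10}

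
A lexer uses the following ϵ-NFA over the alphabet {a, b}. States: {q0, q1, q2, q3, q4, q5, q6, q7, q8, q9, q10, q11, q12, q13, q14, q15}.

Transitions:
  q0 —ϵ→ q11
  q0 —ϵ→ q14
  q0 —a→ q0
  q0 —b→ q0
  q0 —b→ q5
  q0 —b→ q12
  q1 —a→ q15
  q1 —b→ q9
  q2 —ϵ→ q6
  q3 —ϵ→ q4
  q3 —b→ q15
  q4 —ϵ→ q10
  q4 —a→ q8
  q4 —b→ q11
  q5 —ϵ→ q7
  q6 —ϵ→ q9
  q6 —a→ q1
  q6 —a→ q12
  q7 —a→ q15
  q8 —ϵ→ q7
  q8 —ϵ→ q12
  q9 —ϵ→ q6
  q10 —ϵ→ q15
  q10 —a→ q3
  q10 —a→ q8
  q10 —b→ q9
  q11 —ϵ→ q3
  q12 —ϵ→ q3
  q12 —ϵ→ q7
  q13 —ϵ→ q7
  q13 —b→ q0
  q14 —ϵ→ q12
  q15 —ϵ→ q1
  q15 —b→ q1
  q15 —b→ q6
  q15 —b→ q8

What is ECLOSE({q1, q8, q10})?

Start with {q1, q8, q10}.
From q8 via ϵ: add q7, q12.
From q10 via ϵ: add q15.
From q12 via ϵ: add q3.
From q3 via ϵ: add q4.
No new states can be added; the closed set is {q1, q3, q4, q7, q8, q10, q12, q15}.

{q1, q3, q4, q7, q8, q10, q12, q15}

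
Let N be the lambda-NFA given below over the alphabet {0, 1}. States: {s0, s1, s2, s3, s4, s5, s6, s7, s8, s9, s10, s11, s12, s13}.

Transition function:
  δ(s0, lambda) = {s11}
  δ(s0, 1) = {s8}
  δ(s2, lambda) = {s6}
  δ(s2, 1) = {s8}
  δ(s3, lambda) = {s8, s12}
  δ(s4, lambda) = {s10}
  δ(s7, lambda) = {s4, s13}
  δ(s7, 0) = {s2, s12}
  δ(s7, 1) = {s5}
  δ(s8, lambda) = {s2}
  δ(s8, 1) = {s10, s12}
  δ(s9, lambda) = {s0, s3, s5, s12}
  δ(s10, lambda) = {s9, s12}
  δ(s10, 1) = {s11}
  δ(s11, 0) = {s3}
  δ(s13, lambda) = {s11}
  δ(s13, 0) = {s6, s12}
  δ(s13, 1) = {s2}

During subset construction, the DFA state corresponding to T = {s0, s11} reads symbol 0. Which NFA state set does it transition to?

{s2, s3, s6, s8, s12}

s11 on 0 → {s3}.
No 0-transition from s0.
Union after reading 0: {s3}.
Now take the lambda-closure:
From s3 via lambda: add s8, s12.
From s8 via lambda: add s2.
From s2 via lambda: add s6.
No new states can be added; the closed set is {s2, s3, s6, s8, s12}.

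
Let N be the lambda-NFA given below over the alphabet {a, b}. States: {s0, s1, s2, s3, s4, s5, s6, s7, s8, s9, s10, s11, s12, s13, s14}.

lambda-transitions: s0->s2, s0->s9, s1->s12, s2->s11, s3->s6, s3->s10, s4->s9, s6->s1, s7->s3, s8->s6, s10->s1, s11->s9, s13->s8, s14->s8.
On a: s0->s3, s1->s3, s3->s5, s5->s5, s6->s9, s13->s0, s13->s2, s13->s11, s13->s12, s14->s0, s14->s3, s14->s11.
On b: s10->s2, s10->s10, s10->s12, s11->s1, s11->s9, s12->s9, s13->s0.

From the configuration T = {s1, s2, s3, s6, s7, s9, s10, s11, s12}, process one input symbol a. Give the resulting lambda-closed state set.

s1 on a → {s3}.
s3 on a → {s5}.
s6 on a → {s9}.
No a-transition from s2, s7, s9, s10, s11, s12.
Union after reading a: {s3, s5, s9}.
Now take the lambda-closure:
From s3 via lambda: add s6, s10.
From s6 via lambda: add s1.
From s1 via lambda: add s12.
No new states can be added; the closed set is {s1, s3, s5, s6, s9, s10, s12}.

{s1, s3, s5, s6, s9, s10, s12}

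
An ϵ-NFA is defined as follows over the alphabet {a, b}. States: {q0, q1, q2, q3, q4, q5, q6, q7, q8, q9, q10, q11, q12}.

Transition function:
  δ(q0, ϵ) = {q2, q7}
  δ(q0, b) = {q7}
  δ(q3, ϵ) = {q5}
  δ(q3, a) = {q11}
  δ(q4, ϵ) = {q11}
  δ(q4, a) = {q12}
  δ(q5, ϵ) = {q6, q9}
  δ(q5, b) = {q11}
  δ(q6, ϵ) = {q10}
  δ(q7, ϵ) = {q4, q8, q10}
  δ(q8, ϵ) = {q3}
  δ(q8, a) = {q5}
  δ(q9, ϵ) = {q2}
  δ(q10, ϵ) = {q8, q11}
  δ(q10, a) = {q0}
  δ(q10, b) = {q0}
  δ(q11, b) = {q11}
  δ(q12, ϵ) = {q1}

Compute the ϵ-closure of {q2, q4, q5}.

Start with {q2, q4, q5}.
From q4 via ϵ: add q11.
From q5 via ϵ: add q6, q9.
From q6 via ϵ: add q10.
From q10 via ϵ: add q8.
From q8 via ϵ: add q3.
No new states can be added; the closed set is {q2, q3, q4, q5, q6, q8, q9, q10, q11}.

{q2, q3, q4, q5, q6, q8, q9, q10, q11}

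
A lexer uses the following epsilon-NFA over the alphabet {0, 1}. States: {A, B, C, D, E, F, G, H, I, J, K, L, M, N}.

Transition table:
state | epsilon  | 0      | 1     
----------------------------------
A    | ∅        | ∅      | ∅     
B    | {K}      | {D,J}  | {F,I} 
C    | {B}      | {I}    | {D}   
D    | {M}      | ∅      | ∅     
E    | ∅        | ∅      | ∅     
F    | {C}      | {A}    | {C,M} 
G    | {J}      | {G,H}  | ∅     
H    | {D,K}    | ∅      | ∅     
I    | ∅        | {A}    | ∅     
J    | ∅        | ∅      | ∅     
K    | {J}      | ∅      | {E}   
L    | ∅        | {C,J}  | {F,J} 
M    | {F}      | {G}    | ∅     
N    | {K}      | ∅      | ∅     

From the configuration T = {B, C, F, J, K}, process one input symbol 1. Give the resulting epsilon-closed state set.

B on 1 → {F, I}.
C on 1 → {D}.
F on 1 → {C, M}.
K on 1 → {E}.
No 1-transition from J.
Union after reading 1: {C, D, E, F, I, M}.
Now take the epsilon-closure:
From C via epsilon: add B.
From B via epsilon: add K.
From K via epsilon: add J.
No new states can be added; the closed set is {B, C, D, E, F, I, J, K, M}.

{B, C, D, E, F, I, J, K, M}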